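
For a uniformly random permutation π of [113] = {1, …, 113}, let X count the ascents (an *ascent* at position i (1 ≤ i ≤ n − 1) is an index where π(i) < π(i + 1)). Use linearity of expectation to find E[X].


Write X = Σ X_I over i = 1, …, 112, with X_I the indicator of one ascent.
There are 112 indicators.
For each fixed i, the pair (π(i), π(i+1)) is a uniformly random ordered pair of distinct values from {1, …, 113}; by symmetry P[π(i) < π(i+1)] = 1/2.
By linearity: E[X] = 112 · (1/2) = (113 − 1) · (1/2) = 56 ≈ 56.00000.

E[X] = 56 = 56.00000.


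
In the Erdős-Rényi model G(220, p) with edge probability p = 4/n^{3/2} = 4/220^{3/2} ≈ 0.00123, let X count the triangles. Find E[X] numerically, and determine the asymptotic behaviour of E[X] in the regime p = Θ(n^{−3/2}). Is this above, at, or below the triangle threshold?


Number of potential triangles: C(220, 3) = 1750540.
Each occurs with probability p³ ≈ (0.00123)³ ≈ 1.84195e-09.
By linearity: E[X] = C(220, 3)·p³ ≈ 1750540 · 1.84195e-09 ≈ 0.003.
Since α = 3/2 > 1, p = c/n^{3/2} = o(1/n) is below the triangle threshold p ~ 1/n. Asymptotically E[X] ~ (c³/6)·n^{3(1−α)} = (4³/6)·n^{-1.5} → 0, so by Markov's inequality G has no triangles w.h.p.

E[X] ≈ 0.003; in regime p = Θ(1/n^{3/2}) E[X] tends to 0 (below the triangle threshold p ~ 1/n).


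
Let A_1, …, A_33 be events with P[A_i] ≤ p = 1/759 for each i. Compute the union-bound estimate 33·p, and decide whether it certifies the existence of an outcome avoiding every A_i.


Union bound: P[∪_{i=1}^{33} A_i] ≤ Σ_i P[A_i] ≤ 33·p = 33·(1/759) = 1/23.
Numerically: 1/23 ≈ 0.0435.
Is 1/23 < 1? YES.
Since P[∪ A_i] ≤ 1/23 < 1, the complement has P[∩ A_i^c] ≥ 1 − 1/23 = 22/23 > 0, so some outcome avoids every A_i.

33·p = 1/23 ≈ 0.0435; existence CERTIFIED by the union bound.


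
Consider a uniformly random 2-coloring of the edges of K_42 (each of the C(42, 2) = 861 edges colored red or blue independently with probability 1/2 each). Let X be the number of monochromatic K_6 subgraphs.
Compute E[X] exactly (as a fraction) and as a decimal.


Let X = Σ_S X_S over the C(42, 6) = 5245786 subsets S of size 6, where X_S = 1 if the K_6 on S is monochromatic.
For a fixed S, the K_6 on S has C(6, 2) = 15 edges. P[all 15 edges red] = (1/2)^15, and likewise for blue, so P[monochromatic] = 2·(1/2)^15 = 2^{1 − 15} = 1/16384.
Summing: E[X] = C(42, 6) · 2^{1 − 15} = 5245786 · 1/16384 = 2622893/8192.
Numerically: E[X] ≈ 320.1774.

E[X] = C(42,6)·2^(1−C(6,2)) = 2622893/8192 ≈ 320.1774.


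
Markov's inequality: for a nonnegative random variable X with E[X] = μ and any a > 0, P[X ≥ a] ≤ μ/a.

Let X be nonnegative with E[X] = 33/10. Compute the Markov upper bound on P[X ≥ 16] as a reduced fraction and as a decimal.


μ = E[X] = 33/10, a = 16.
Markov: P[X ≥ 16] ≤ μ/a = (33/10)/16 = 33/160.
Numerically: ≈ 0.2062.
(Since a = 16 > μ = 3.3000, the bound 33/160 is < 1 and informative.)

P[X ≥ 16] ≤ 33/160 ≈ 0.2062.


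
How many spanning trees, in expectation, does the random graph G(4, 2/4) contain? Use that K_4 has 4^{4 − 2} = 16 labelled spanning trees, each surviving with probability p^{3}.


K_4 has 4^{4 − 2} = 16 labelled spanning trees.
For each such spanning tree H, let X_H = 1 if all 3 edges of H are present in G. Then P[X_H = 1] = p^{3} = (1/2)^{3} = 1/8.
By linearity: E[X] = Σ_H E[X_H] = 16 · p^{3} = 16 · 1/8 = 2.
Numerically: E[X] ≈ 2.

E[X] = 16 · (1/2)^{3} = 2 ≈ 2.


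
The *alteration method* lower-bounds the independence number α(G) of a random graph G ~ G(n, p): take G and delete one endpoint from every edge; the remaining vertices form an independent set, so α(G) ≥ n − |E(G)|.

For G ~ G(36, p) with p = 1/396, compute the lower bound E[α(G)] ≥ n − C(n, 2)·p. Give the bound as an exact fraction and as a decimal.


E[|E(G)|] = C(36, 2)·p = 630 · (1/396) = 35/22.
E[α(G)] ≥ n − E[|E(G)|] = 36 − 35/22 = 757/22.
Numerically: ≈ 34.409091.
(This is only a lower bound; the true E[α(G)] may be larger.)

E[α(G)] ≥ 757/22 ≈ 34.409091.


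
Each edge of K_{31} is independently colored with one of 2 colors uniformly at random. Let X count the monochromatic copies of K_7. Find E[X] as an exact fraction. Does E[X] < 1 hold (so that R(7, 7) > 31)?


E[X] = C(31, 7) · 2^{1 − 21} = 2629575 · 2^{−20} = 2629575/1048576.
As a reduced fraction: E[X] = 2629575/1048576 ≈ 2.5077581.
Is E[X] < 1? NO.
Since E[X] ≥ 1, the first-moment bound is inconclusive at n = 31; it does NOT by itself certify R(7, 7) > 31.

E[X] = 2629575/1048576 ≈ 2.5077581; E[X] ≥ 1; first-moment method inconclusive here.


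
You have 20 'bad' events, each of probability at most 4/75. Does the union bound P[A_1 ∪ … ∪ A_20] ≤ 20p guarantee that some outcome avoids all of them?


Union bound: P[∪_{i=1}^{20} A_i] ≤ Σ_i P[A_i] ≤ 20·p = 20·(4/75) = 16/15.
Numerically: 16/15 ≈ 1.067.
Is 16/15 < 1? NO.
Since the bound 16/15 is ≥ 1, the union bound is uninformative here; it does NOT by itself certify existence.

20·p = 16/15 ≈ 1.067; existence NOT certified by the union bound.


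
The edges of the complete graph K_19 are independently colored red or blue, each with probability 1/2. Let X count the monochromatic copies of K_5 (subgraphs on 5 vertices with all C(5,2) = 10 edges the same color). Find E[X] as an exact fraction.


Let X = Σ_S X_S over the C(19, 5) = 11628 subsets S of size 5, where X_S = 1 if the K_5 on S is monochromatic.
For a fixed S, the K_5 on S has C(5, 2) = 10 edges. P[all 10 edges red] = (1/2)^10, and likewise for blue, so P[monochromatic] = 2·(1/2)^10 = 2^{1 − 10} = 1/512.
Summing: E[X] = C(19, 5) · 2^{1 − 10} = 11628 · 1/512 = 2907/128.
Numerically: E[X] ≈ 22.710938.

E[X] = C(19,5)·2^(1−C(5,2)) = 2907/128 ≈ 22.710938.


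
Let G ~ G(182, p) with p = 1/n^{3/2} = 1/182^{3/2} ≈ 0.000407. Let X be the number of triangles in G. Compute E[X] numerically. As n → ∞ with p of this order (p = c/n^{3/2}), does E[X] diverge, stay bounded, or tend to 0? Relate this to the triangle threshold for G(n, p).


Number of potential triangles: C(182, 3) = 988260.
Each occurs with probability p³ ≈ (0.000407)³ ≈ 6.75583e-11.
By linearity: E[X] = C(182, 3)·p³ ≈ 988260 · 6.75583e-11 ≈ 0.000.
Since α = 3/2 > 1, p = c/n^{3/2} = o(1/n) is below the triangle threshold p ~ 1/n. Asymptotically E[X] ~ (c³/6)·n^{3(1−α)} = (1³/6)·n^{-1.5} → 0, so by Markov's inequality G has no triangles w.h.p.

E[X] ≈ 0.000; in regime p = Θ(1/n^{3/2}) E[X] tends to 0 (below the triangle threshold p ~ 1/n).


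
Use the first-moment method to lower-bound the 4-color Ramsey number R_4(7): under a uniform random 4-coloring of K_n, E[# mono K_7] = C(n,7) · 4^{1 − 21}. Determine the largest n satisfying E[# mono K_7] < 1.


We need C(n, 7) · 4^{1 − 21} < 1, i.e. C(n, 7) < 4^{21 − 1} = 1099511627776.
Check values of n near the boundary:
  n = 179: C(179, 7) = 1037437234460; 1037437234460 < 1099511627776? YES
  n = 180: C(180, 7) = 1079414463600; 1079414463600 < 1099511627776? YES
  n = 181: C(181, 7) = 1122839183400; 1122839183400 < 1099511627776? NO
  n = 182: C(182, 7) = 1167752750736; 1167752750736 < 1099511627776? NO
  n = 183: C(183, 7) = 1214197462413; 1214197462413 < 1099511627776? NO
The largest n with C(n, 7) < 1099511627776 is n = 180 (where E[X] = 67463403975/68719476736 ≈ 0.981722). Hence R_4(7) > 180, i.e. R_4(7) ≥ 181.

Largest n = 180; hence R_4(7) > 180.


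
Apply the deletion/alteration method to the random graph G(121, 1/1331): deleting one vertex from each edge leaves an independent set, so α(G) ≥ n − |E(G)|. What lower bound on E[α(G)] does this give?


E[|E(G)|] = C(121, 2)·p = 7260 · (1/1331) = 60/11.
E[α(G)] ≥ n − E[|E(G)|] = 121 − 60/11 = 1271/11.
Numerically: ≈ 115.5455.
(This is only a lower bound; the true E[α(G)] may be larger.)

E[α(G)] ≥ 1271/11 ≈ 115.5455.


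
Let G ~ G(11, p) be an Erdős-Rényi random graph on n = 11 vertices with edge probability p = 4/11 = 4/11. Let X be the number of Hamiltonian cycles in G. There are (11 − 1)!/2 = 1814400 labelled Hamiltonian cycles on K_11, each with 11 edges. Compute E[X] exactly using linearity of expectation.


K_11 has (11 − 1)!/2 = 1814400 labelled Hamiltonian cycles.
For each such Hamiltonian cycle H, let X_H = 1 if all 11 edges of H are present in G. Then P[X_H = 1] = p^{11} = (4/11)^{11} = 4194304/285311670611.
By linearity: E[X] = Σ_H E[X_H] = 1814400 · p^{11} = 1814400 · 4194304/285311670611 = 7610145177600/285311670611.
Numerically: E[X] ≈ 26.67.

E[X] = 1814400 · (4/11)^{11} = 7610145177600/285311670611 ≈ 26.67.


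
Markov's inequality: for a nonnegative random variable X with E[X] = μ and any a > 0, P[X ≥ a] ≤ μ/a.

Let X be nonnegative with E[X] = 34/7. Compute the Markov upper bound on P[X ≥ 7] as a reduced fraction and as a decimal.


μ = E[X] = 34/7, a = 7.
Markov: P[X ≥ 7] ≤ μ/a = (34/7)/7 = 34/49.
Numerically: ≈ 0.694.
(Since a = 7 > μ = 4.857, the bound 34/49 is < 1 and informative.)

P[X ≥ 7] ≤ 34/49 ≈ 0.694.


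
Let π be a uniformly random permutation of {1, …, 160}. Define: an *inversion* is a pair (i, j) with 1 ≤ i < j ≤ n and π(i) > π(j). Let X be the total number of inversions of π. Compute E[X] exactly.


Write X = Σ X_I over the C(160, 2) = 12720 pairs i < j, with X_I the indicator of one inversion.
There are 12720 indicators.
For each fixed pair i < j, the values π(i) and π(j) are two distinct elements of {1, …, 160} in uniformly random order; by symmetry P[π(i) > π(j)] = 1/2.
By linearity: E[X] = 12720 · (1/2) = C(160, 2) · (1/2) = 12720/2 = 6360 ≈ 6360.00000.

E[X] = 6360 = 6360.00000.


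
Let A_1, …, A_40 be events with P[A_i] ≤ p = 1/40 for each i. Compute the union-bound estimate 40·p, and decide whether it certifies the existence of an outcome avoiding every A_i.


Union bound: P[∪_{i=1}^{40} A_i] ≤ Σ_i P[A_i] ≤ 40·p = 40·(1/40) = 1.
Numerically: 1 ≈ 1.000000.
Is 1 < 1? NO.
Since the bound 1 is ≥ 1, the union bound is uninformative here; it does NOT by itself certify existence.

40·p = 1 ≈ 1.000000; existence NOT certified by the union bound.


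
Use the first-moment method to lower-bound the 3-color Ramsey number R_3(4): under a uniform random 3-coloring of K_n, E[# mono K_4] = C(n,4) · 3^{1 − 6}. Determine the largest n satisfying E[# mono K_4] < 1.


We need C(n, 4) · 3^{1 − 6} < 1, i.e. C(n, 4) < 3^{6 − 1} = 243.
Check values of n near the boundary:
  n = 7: C(7, 4) = 35; 35 < 243? YES
  n = 8: C(8, 4) = 70; 70 < 243? YES
  n = 9: C(9, 4) = 126; 126 < 243? YES
  n = 10: C(10, 4) = 210; 210 < 243? YES
  n = 11: C(11, 4) = 330; 330 < 243? NO
  n = 12: C(12, 4) = 495; 495 < 243? NO
  n = 13: C(13, 4) = 715; 715 < 243? NO
The largest n with C(n, 4) < 243 is n = 10 (where E[X] = 70/81 ≈ 0.8642). Hence R_3(4) > 10, i.e. R_3(4) ≥ 11.

Largest n = 10; hence R_3(4) > 10.


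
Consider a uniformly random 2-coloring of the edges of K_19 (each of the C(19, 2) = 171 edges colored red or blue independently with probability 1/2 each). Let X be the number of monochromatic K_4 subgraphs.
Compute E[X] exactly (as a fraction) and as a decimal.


Let X = Σ_S X_S over the C(19, 4) = 3876 subsets S of size 4, where X_S = 1 if the K_4 on S is monochromatic.
For a fixed S, the K_4 on S has C(4, 2) = 6 edges. P[all 6 edges red] = (1/2)^6, and likewise for blue, so P[monochromatic] = 2·(1/2)^6 = 2^{1 − 6} = 1/32.
Summing: E[X] = C(19, 4) · 2^{1 − 6} = 3876 · 1/32 = 969/8.
Numerically: E[X] ≈ 121.1250.

E[X] = C(19,4)·2^(1−C(4,2)) = 969/8 ≈ 121.1250.


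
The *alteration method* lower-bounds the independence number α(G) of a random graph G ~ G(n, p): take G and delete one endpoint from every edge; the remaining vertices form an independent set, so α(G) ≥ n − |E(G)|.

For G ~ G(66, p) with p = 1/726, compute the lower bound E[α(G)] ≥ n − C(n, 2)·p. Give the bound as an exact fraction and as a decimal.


E[|E(G)|] = C(66, 2)·p = 2145 · (1/726) = 65/22.
E[α(G)] ≥ n − E[|E(G)|] = 66 − 65/22 = 1387/22.
Numerically: ≈ 63.0455.
(This is only a lower bound; the true E[α(G)] may be larger.)

E[α(G)] ≥ 1387/22 ≈ 63.0455.


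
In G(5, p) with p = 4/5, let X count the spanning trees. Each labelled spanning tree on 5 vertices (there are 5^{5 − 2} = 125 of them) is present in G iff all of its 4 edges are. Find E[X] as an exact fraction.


K_5 has 5^{5 − 2} = 125 labelled spanning trees.
For each such spanning tree H, let X_H = 1 if all 4 edges of H are present in G. Then P[X_H = 1] = p^{4} = (4/5)^{4} = 256/625.
By linearity of expectation: E[X] = Σ_H E[X_H] = 125 · p^{4} = 125 · 256/625 = 256/5.
Numerically: E[X] ≈ 51.2.

E[X] = 125 · (4/5)^{4} = 256/5 ≈ 51.2.


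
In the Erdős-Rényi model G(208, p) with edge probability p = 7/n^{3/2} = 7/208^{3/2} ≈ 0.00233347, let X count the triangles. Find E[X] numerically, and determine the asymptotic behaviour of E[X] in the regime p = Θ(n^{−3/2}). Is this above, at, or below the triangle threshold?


Number of potential triangles: C(208, 3) = 1478256.
Each occurs with probability p³ ≈ (0.00233347)³ ≈ 1.27060077e-08.
By linearity: E[X] = C(208, 3)·p³ ≈ 1478256 · 1.27060077e-08 ≈ 0.018783.
Since α = 3/2 > 1, p = c/n^{3/2} = o(1/n) is below the triangle threshold p ~ 1/n. Asymptotically E[X] ~ (c³/6)·n^{3(1−α)} = (7³/6)·n^{-1.5} → 0, so by Markov's inequality G has no triangles w.h.p.

E[X] ≈ 0.018783; in regime p = Θ(1/n^{3/2}) E[X] tends to 0 (below the triangle threshold p ~ 1/n).


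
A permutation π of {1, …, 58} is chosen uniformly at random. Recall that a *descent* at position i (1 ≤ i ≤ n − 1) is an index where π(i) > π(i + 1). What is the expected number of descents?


Write X = Σ X_I over i = 1, …, 57, with X_I the indicator of one descent.
There are 57 indicators.
For each fixed i, the pair (π(i), π(i+1)) is a uniformly random ordered pair of distinct values from {1, …, 58}; by symmetry P[π(i) > π(i+1)] = 1/2.
By linearity: E[X] = 57 · (1/2) = (58 − 1) · (1/2) = 57/2 ≈ 28.50000.

E[X] = 57/2 = 28.50000.


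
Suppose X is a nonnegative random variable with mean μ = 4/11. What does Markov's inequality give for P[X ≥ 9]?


μ = E[X] = 4/11, a = 9.
Markov: P[X ≥ 9] ≤ μ/a = (4/11)/9 = 4/99.
Numerically: ≈ 0.04040.
(Since a = 9 > μ = 0.36364, the bound 4/99 is < 1 and informative.)

P[X ≥ 9] ≤ 4/99 ≈ 0.04040.


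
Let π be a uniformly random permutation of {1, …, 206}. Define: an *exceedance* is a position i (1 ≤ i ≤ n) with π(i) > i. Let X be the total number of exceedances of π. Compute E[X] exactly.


Write X = Σ_{i=1}^{206} X_i, where X_i = 1_{π(i) > i}.
For each fixed i, π(i) is uniform over {1, …, 206} (marginal of a uniform permutation), so P[π(i) > i] = (n − i)/n. Summing: Σ_{i=1}^{206} (n − i)/n = (0 + 1 + … + 205)/206 = 206(206 − 1)/(2·206) = (206 − 1)/2.
Hence E[X] = Σ_{i=1}^{206} (206 − i)/206 = 205/2 ≈ 102.5000.

E[X] = 205/2 = 102.5000.


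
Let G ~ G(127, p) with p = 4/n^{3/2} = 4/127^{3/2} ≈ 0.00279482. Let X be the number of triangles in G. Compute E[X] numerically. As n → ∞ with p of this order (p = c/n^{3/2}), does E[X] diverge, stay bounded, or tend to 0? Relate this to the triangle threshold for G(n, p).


Number of potential triangles: C(127, 3) = 333375.
Each occurs with probability p³ ≈ (0.00279482)³ ≈ 2.18304772e-08.
By linearity: E[X] = C(127, 3)·p³ ≈ 333375 · 2.18304772e-08 ≈ 0.007278.
Since α = 3/2 > 1, p = c/n^{3/2} = o(1/n) is below the triangle threshold p ~ 1/n. Asymptotically E[X] ~ (c³/6)·n^{3(1−α)} = (4³/6)·n^{-1.5} → 0, so by Markov's inequality G has no triangles w.h.p.

E[X] ≈ 0.007278; in regime p = Θ(1/n^{3/2}) E[X] tends to 0 (below the triangle threshold p ~ 1/n).


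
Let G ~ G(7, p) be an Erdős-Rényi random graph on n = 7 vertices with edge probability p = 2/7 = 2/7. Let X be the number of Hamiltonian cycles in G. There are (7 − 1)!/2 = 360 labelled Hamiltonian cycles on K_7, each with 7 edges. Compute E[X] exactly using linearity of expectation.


K_7 has (7 − 1)!/2 = 360 labelled Hamiltonian cycles.
For each such Hamiltonian cycle H, let X_H = 1 if all 7 edges of H are present in G. Then P[X_H = 1] = p^{7} = (2/7)^{7} = 128/823543.
Summing the indicators: E[X] = Σ_H E[X_H] = 360 · p^{7} = 360 · 128/823543 = 46080/823543.
Numerically: E[X] ≈ 0.056.

E[X] = 360 · (2/7)^{7} = 46080/823543 ≈ 0.056.


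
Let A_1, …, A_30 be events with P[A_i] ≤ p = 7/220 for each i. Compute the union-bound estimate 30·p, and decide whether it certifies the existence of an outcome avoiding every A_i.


Union bound: P[∪_{i=1}^{30} A_i] ≤ Σ_i P[A_i] ≤ 30·p = 30·(7/220) = 21/22.
Numerically: 21/22 ≈ 0.9545455.
Is 21/22 < 1? YES.
Since P[∪ A_i] ≤ 21/22 < 1, the complement has P[∩ A_i^c] ≥ 1 − 21/22 = 1/22 > 0, so some outcome avoids every A_i.

30·p = 21/22 ≈ 0.9545455; existence CERTIFIED by the union bound.


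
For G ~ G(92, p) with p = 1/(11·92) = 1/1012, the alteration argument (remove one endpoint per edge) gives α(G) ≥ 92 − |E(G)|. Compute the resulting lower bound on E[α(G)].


E[|E(G)|] = C(92, 2)·p = 4186 · (1/1012) = 91/22.
E[α(G)] ≥ n − E[|E(G)|] = 92 − 91/22 = 1933/22.
Numerically: ≈ 87.86364.
(This is only a lower bound; the true E[α(G)] may be larger.)

E[α(G)] ≥ 1933/22 ≈ 87.86364.


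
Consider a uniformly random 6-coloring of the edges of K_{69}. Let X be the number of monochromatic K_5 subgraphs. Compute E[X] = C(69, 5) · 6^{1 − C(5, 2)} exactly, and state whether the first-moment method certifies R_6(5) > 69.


E[X] = C(69, 5) · 6^{1 − 10} = 11238513 · 6^{−9} = 11238513/10077696.
As a reduced fraction: E[X] = 3746171/3359232 ≈ 1.1152.
Is E[X] < 1? NO.
Since E[X] ≥ 1, the first-moment bound is inconclusive at n = 69; it does NOT by itself certify R_6(5) > 69.

E[X] = 3746171/3359232 ≈ 1.1152; E[X] ≥ 1; first-moment method inconclusive here.


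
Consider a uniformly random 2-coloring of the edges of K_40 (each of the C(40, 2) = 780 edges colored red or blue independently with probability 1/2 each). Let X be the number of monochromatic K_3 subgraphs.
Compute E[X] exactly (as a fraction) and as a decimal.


Let X = Σ_S X_S over the C(40, 3) = 9880 subsets S of size 3, where X_S = 1 if the K_3 on S is monochromatic.
For a fixed S, the K_3 on S has C(3, 2) = 3 edges. P[all 3 edges red] = (1/2)^3, and likewise for blue, so P[monochromatic] = 2·(1/2)^3 = 2^{1 − 3} = 1/4.
Summing: E[X] = C(40, 3) · 2^{1 − 3} = 9880 · 1/4 = 2470.
Numerically: E[X] ≈ 2470.00000.

E[X] = C(40,3)·2^(1−C(3,2)) = 2470 ≈ 2470.00000.


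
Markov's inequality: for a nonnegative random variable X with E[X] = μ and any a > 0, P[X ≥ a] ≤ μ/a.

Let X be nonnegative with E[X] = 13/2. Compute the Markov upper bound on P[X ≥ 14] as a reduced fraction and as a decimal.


μ = E[X] = 13/2, a = 14.
Markov: P[X ≥ 14] ≤ μ/a = (13/2)/14 = 13/28.
Numerically: ≈ 0.4643.
(Since a = 14 > μ = 6.5000, the bound 13/28 is < 1 and informative.)

P[X ≥ 14] ≤ 13/28 ≈ 0.4643.


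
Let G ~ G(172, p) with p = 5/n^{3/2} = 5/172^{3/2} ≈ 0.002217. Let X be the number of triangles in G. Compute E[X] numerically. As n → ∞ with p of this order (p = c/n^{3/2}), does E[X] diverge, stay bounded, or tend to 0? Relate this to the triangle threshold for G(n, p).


Number of potential triangles: C(172, 3) = 833340.
Each occurs with probability p³ ≈ (0.002217)³ ≈ 1.089010e-08.
By linearity: E[X] = C(172, 3)·p³ ≈ 833340 · 1.089010e-08 ≈ 0.0091.
Since α = 3/2 > 1, p = c/n^{3/2} = o(1/n) is below the triangle threshold p ~ 1/n. Asymptotically E[X] ~ (c³/6)·n^{3(1−α)} = (5³/6)·n^{-1.5} → 0, so by Markov's inequality G has no triangles w.h.p.

E[X] ≈ 0.0091; in regime p = Θ(1/n^{3/2}) E[X] tends to 0 (below the triangle threshold p ~ 1/n).


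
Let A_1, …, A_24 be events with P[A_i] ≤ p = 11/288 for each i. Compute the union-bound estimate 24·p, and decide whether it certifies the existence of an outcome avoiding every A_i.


Union bound: P[∪_{i=1}^{24} A_i] ≤ Σ_i P[A_i] ≤ 24·p = 24·(11/288) = 11/12.
Numerically: 11/12 ≈ 0.91667.
Is 11/12 < 1? YES.
Since P[∪ A_i] ≤ 11/12 < 1, the complement has P[∩ A_i^c] ≥ 1 − 11/12 = 1/12 > 0, so some outcome avoids every A_i.

24·p = 11/12 ≈ 0.91667; existence CERTIFIED by the union bound.


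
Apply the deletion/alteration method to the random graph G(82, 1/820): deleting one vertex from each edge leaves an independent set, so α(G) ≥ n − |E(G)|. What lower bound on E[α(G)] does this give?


E[|E(G)|] = C(82, 2)·p = 3321 · (1/820) = 81/20.
E[α(G)] ≥ n − E[|E(G)|] = 82 − 81/20 = 1559/20.
Numerically: ≈ 77.950.
(This is only a lower bound; the true E[α(G)] may be larger.)

E[α(G)] ≥ 1559/20 ≈ 77.950.


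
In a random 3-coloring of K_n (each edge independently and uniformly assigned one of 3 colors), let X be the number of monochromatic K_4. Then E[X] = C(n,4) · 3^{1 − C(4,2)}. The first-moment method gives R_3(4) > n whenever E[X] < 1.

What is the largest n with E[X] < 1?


We need C(n, 4) · 3^{1 − 6} < 1, i.e. C(n, 4) < 3^{6 − 1} = 243.
Check values of n near the boundary:
  n = 9: C(9, 4) = 126; 126 < 243? YES
  n = 10: C(10, 4) = 210; 210 < 243? YES
  n = 11: C(11, 4) = 330; 330 < 243? NO
  n = 12: C(12, 4) = 495; 495 < 243? NO
The largest n with C(n, 4) < 243 is n = 10 (where E[X] = 70/81 ≈ 0.864198). Hence R_3(4) > 10, i.e. R_3(4) ≥ 11.

Largest n = 10; hence R_3(4) > 10.


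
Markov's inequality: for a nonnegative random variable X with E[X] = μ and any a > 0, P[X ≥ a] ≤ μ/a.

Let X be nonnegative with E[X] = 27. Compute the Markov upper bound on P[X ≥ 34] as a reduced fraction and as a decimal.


μ = E[X] = 27, a = 34.
Markov: P[X ≥ 34] ≤ μ/a = (27)/34 = 27/34.
Numerically: ≈ 0.79412.
(Since a = 34 > μ = 27.00000, the bound 27/34 is < 1 and informative.)

P[X ≥ 34] ≤ 27/34 ≈ 0.79412.


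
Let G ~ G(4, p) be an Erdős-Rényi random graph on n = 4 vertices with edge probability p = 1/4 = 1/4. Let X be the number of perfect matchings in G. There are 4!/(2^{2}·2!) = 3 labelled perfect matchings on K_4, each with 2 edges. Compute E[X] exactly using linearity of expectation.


K_4 has 4!/(2^{2}·2!) = 3 labelled perfect matchings.
For each such perfect matching H, let X_H = 1 if all 2 edges of H are present in G. Then P[X_H = 1] = p^{2} = (1/4)^{2} = 1/16.
Summing the indicators: E[X] = Σ_H E[X_H] = 3 · p^{2} = 3 · 1/16 = 3/16.
Numerically: E[X] ≈ 0.188.

E[X] = 3 · (1/4)^{2} = 3/16 ≈ 0.188.


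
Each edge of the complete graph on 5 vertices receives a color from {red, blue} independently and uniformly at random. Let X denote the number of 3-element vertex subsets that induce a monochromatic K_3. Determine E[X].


Let X = Σ_S X_S over the C(5, 3) = 10 subsets S of size 3, where X_S = 1 if the K_3 on S is monochromatic.
For a fixed S, the K_3 on S has C(3, 2) = 3 edges. P[all 3 edges red] = (1/2)^3, and likewise for blue, so P[monochromatic] = 2·(1/2)^3 = 2^{1 − 3} = 1/4.
By linearity: E[X] = C(5, 3) · 2^{1 − 3} = 10 · 1/4 = 5/2.
Numerically: E[X] ≈ 2.50000.

E[X] = C(5,3)·2^(1−C(3,2)) = 5/2 ≈ 2.50000.


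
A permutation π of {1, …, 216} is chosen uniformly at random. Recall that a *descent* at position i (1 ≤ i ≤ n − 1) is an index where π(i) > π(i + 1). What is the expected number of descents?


Write X = Σ X_I over i = 1, …, 215, with X_I the indicator of one descent.
There are 215 indicators.
For each fixed i, the pair (π(i), π(i+1)) is a uniformly random ordered pair of distinct values from {1, …, 216}; by symmetry P[π(i) > π(i+1)] = 1/2.
By linearity: E[X] = 215 · (1/2) = (216 − 1) · (1/2) = 215/2 ≈ 107.500.

E[X] = 215/2 = 107.500.


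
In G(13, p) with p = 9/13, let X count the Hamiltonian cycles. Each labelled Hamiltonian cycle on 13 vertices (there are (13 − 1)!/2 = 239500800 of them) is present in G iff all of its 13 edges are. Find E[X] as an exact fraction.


K_13 has (13 − 1)!/2 = 239500800 labelled Hamiltonian cycles.
For each such Hamiltonian cycle H, let X_H = 1 if all 13 edges of H are present in G. Then P[X_H = 1] = p^{13} = (9/13)^{13} = 2541865828329/302875106592253.
By linearity of expectation: E[X] = Σ_H E[X_H] = 239500800 · p^{13} = 239500800 · 2541865828329/302875106592253 = 608778899377458163200/302875106592253.
Numerically: E[X] ≈ 2.01e+06.

E[X] = 239500800 · (9/13)^{13} = 608778899377458163200/302875106592253 ≈ 2.01e+06.


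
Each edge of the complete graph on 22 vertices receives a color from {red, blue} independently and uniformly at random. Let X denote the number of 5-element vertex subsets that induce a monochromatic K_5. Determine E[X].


Let X = Σ_S X_S over the C(22, 5) = 26334 subsets S of size 5, where X_S = 1 if the K_5 on S is monochromatic.
For a fixed S, the K_5 on S has C(5, 2) = 10 edges. P[all 10 edges red] = (1/2)^10, and likewise for blue, so P[monochromatic] = 2·(1/2)^10 = 2^{1 − 10} = 1/512.
Summing: E[X] = C(22, 5) · 2^{1 − 10} = 26334 · 1/512 = 13167/256.
Numerically: E[X] ≈ 51.434.

E[X] = C(22,5)·2^(1−C(5,2)) = 13167/256 ≈ 51.434.


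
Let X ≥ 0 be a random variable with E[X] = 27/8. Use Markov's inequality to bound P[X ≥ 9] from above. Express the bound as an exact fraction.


μ = E[X] = 27/8, a = 9.
Markov: P[X ≥ 9] ≤ μ/a = (27/8)/9 = 3/8.
Numerically: ≈ 0.375.
(Since a = 9 > μ = 3.375, the bound 3/8 is < 1 and informative.)

P[X ≥ 9] ≤ 3/8 ≈ 0.375.


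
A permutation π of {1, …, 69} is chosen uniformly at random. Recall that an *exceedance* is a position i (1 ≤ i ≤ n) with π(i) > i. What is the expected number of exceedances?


Write X = Σ_{i=1}^{69} X_i, where X_i = 1_{π(i) > i}.
For each fixed i, π(i) is uniform over {1, …, 69} (marginal of a uniform permutation), so P[π(i) > i] = (n − i)/n. Summing: Σ_{i=1}^{69} (n − i)/n = (0 + 1 + … + 68)/69 = 69(69 − 1)/(2·69) = (69 − 1)/2.
Hence E[X] = Σ_{i=1}^{69} (69 − i)/69 = 34 ≈ 34.000000.

E[X] = 34 = 34.000000.


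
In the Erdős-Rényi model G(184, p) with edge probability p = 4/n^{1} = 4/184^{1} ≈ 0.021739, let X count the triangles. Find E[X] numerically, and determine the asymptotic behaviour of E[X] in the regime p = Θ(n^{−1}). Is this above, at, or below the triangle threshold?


Number of potential triangles: C(184, 3) = 1021384.
Each occurs with probability p³ ≈ (0.021739)³ ≈ 1.0273691e-05.
By linearity: E[X] = C(184, 3)·p³ ≈ 1021384 · 1.0273691e-05 ≈ 10.49338.
Here α = 1, so p = 4/n is exactly at the triangle threshold p ~ 1/n. Asymptotically E[X] → c³/6 = 4³/6 = 32/3 ≈ 10.66667, a bounded constant. In this regime the triangle count is asymptotically Poisson(c³/6).

E[X] ≈ 10.49338; in regime p = Θ(1/n^{1}) E[X] stays bounded (at the triangle threshold p ~ 1/n).


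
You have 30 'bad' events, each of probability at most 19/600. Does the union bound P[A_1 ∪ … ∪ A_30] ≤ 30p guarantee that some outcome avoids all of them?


Union bound: P[∪_{i=1}^{30} A_i] ≤ Σ_i P[A_i] ≤ 30·p = 30·(19/600) = 19/20.
Numerically: 19/20 ≈ 0.9500000.
Is 19/20 < 1? YES.
Since P[∪ A_i] ≤ 19/20 < 1, the complement has P[∩ A_i^c] ≥ 1 − 19/20 = 1/20 > 0, so some outcome avoids every A_i.

30·p = 19/20 ≈ 0.9500000; existence CERTIFIED by the union bound.


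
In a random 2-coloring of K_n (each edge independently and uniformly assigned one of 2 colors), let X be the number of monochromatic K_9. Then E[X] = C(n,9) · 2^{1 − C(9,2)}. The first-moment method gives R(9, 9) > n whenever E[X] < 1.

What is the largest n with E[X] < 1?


We need C(n, 9) · 2^{1 − 36} < 1, i.e. C(n, 9) < 2^{36 − 1} = 34359738368.
Check values of n near the boundary:
  n = 61: C(61, 9) = 17341763505; 17341763505 < 34359738368? YES
  n = 62: C(62, 9) = 20286591270; 20286591270 < 34359738368? YES
  n = 63: C(63, 9) = 23667689815; 23667689815 < 34359738368? YES
  n = 64: C(64, 9) = 27540584512; 27540584512 < 34359738368? YES
  n = 65: C(65, 9) = 31966749880; 31966749880 < 34359738368? YES
  n = 66: C(66, 9) = 37014131440; 37014131440 < 34359738368? NO
The largest n with C(n, 9) < 34359738368 is n = 65 (where E[X] = 3995843735/4294967296 ≈ 0.9303549). Hence R(9, 9) > 65, i.e. R(9, 9) ≥ 66.

Largest n = 65; hence R(9, 9) > 65.


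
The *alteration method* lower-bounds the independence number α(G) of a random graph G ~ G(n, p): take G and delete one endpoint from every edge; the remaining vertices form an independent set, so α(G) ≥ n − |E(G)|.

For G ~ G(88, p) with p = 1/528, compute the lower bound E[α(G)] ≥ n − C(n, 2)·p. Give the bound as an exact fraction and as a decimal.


E[|E(G)|] = C(88, 2)·p = 3828 · (1/528) = 29/4.
E[α(G)] ≥ n − E[|E(G)|] = 88 − 29/4 = 323/4.
Numerically: ≈ 80.750000.
(This is only a lower bound; the true E[α(G)] may be larger.)

E[α(G)] ≥ 323/4 ≈ 80.750000.


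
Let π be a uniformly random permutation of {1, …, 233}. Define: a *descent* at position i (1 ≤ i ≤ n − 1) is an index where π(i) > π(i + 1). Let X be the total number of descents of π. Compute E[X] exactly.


Write X = Σ X_I over i = 1, …, 232, with X_I the indicator of one descent.
There are 232 indicators.
For each fixed i, the pair (π(i), π(i+1)) is a uniformly random ordered pair of distinct values from {1, …, 233}; by symmetry P[π(i) > π(i+1)] = 1/2.
By linearity: E[X] = 232 · (1/2) = (233 − 1) · (1/2) = 116 ≈ 116.000.

E[X] = 116 = 116.000.


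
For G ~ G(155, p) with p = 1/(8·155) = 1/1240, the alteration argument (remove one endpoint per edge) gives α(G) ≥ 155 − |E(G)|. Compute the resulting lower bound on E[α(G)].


E[|E(G)|] = C(155, 2)·p = 11935 · (1/1240) = 77/8.
E[α(G)] ≥ n − E[|E(G)|] = 155 − 77/8 = 1163/8.
Numerically: ≈ 145.37500.
(This is only a lower bound; the true E[α(G)] may be larger.)

E[α(G)] ≥ 1163/8 ≈ 145.37500.


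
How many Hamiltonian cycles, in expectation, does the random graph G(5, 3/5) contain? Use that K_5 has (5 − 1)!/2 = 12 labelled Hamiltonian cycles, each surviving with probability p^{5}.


K_5 has (5 − 1)!/2 = 12 labelled Hamiltonian cycles.
For each such Hamiltonian cycle H, let X_H = 1 if all 5 edges of H are present in G. Then P[X_H = 1] = p^{5} = (3/5)^{5} = 243/3125.
By linearity: E[X] = Σ_H E[X_H] = 12 · p^{5} = 12 · 243/3125 = 2916/3125.
Numerically: E[X] ≈ 0.93312.

E[X] = 12 · (3/5)^{5} = 2916/3125 ≈ 0.93312.


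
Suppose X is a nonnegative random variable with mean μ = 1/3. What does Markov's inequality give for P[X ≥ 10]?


μ = E[X] = 1/3, a = 10.
Markov: P[X ≥ 10] ≤ μ/a = (1/3)/10 = 1/30.
Numerically: ≈ 0.033.
(Since a = 10 > μ = 0.333, the bound 1/30 is < 1 and informative.)

P[X ≥ 10] ≤ 1/30 ≈ 0.033.


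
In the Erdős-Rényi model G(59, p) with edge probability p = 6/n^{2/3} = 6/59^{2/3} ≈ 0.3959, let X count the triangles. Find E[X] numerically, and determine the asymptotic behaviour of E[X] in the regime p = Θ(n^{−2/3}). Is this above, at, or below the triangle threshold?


Number of potential triangles: C(59, 3) = 32509.
Each occurs with probability p³ ≈ (0.3959)³ ≈ 6.205113e-02.
By linearity: E[X] = C(59, 3)·p³ ≈ 32509 · 6.205113e-02 ≈ 2017.2203.
Since α = 2/3 < 1, p = c/n^{2/3} ≫ 1/n is above the triangle threshold p ~ 1/n. Asymptotically E[X] ~ (c³/6)·n^{3(1−α)} = (6³/6)·n^{1} → ∞; triangles are abundant w.h.p.

E[X] ≈ 2017.2203; in regime p = Θ(1/n^{2/3}) E[X] diverges (above the triangle threshold p ~ 1/n).


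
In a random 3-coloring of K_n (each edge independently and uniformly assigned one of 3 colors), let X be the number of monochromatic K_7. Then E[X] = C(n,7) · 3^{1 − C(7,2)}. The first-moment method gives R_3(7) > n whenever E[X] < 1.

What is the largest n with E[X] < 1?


We need C(n, 7) · 3^{1 − 21} < 1, i.e. C(n, 7) < 3^{21 − 1} = 3486784401.
Check values of n near the boundary:
  n = 78: C(78, 7) = 2641902120; 2641902120 < 3486784401? YES
  n = 79: C(79, 7) = 2898753715; 2898753715 < 3486784401? YES
  n = 80: C(80, 7) = 3176716400; 3176716400 < 3486784401? YES
  n = 81: C(81, 7) = 3477216600; 3477216600 < 3486784401? YES
  n = 82: C(82, 7) = 3801756816; 3801756816 < 3486784401? NO
The largest n with C(n, 7) < 3486784401 is n = 81 (where E[X] = 42928600/43046721 ≈ 0.99726). Hence R_3(7) > 81, i.e. R_3(7) ≥ 82.

Largest n = 81; hence R_3(7) > 81.


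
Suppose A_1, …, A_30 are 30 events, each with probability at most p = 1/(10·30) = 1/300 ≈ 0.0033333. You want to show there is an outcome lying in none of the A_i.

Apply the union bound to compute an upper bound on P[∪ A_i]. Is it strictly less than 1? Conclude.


Union bound: P[∪_{i=1}^{30} A_i] ≤ Σ_i P[A_i] ≤ 30·p = 30·(1/300) = 1/10.
Numerically: 1/10 ≈ 0.1000000.
Is 1/10 < 1? YES.
Since P[∪ A_i] ≤ 1/10 < 1, the complement has P[∩ A_i^c] ≥ 1 − 1/10 = 9/10 > 0, so some outcome avoids every A_i.

30·p = 1/10 ≈ 0.1000000; existence CERTIFIED by the union bound.


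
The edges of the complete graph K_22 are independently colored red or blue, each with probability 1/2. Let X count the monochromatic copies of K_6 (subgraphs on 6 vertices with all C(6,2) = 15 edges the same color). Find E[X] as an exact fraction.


Let X = Σ_S X_S over the C(22, 6) = 74613 subsets S of size 6, where X_S = 1 if the K_6 on S is monochromatic.
For a fixed S, the K_6 on S has C(6, 2) = 15 edges. P[all 15 edges red] = (1/2)^15, and likewise for blue, so P[monochromatic] = 2·(1/2)^15 = 2^{1 − 15} = 1/16384.
Summing: E[X] = C(22, 6) · 2^{1 − 15} = 74613 · 1/16384 = 74613/16384.
Numerically: E[X] ≈ 4.55402.

E[X] = C(22,6)·2^(1−C(6,2)) = 74613/16384 ≈ 4.55402.


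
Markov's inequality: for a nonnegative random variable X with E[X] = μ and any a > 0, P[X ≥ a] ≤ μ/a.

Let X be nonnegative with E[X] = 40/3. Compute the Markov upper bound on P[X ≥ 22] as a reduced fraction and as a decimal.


μ = E[X] = 40/3, a = 22.
Markov: P[X ≥ 22] ≤ μ/a = (40/3)/22 = 20/33.
Numerically: ≈ 0.6061.
(Since a = 22 > μ = 13.3333, the bound 20/33 is < 1 and informative.)

P[X ≥ 22] ≤ 20/33 ≈ 0.6061.


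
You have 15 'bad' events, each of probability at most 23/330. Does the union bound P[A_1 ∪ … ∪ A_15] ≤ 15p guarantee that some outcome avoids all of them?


Union bound: P[∪_{i=1}^{15} A_i] ≤ Σ_i P[A_i] ≤ 15·p = 15·(23/330) = 23/22.
Numerically: 23/22 ≈ 1.045.
Is 23/22 < 1? NO.
Since the bound 23/22 is ≥ 1, the union bound is uninformative here; it does NOT by itself certify existence.

15·p = 23/22 ≈ 1.045; existence NOT certified by the union bound.


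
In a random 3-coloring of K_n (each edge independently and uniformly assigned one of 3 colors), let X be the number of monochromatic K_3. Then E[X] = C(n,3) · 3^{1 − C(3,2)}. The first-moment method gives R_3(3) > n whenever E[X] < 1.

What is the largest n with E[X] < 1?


We need C(n, 3) · 3^{1 − 3} < 1, i.e. C(n, 3) < 3^{3 − 1} = 9.
Check values of n near the boundary:
  n = 3: C(3, 3) = 1; 1 < 9? YES
  n = 4: C(4, 3) = 4; 4 < 9? YES
  n = 5: C(5, 3) = 10; 10 < 9? NO
The largest n with C(n, 3) < 9 is n = 4 (where E[X] = 4/9 ≈ 0.444). Hence R_3(3) > 4, i.e. R_3(3) ≥ 5.

Largest n = 4; hence R_3(3) > 4.


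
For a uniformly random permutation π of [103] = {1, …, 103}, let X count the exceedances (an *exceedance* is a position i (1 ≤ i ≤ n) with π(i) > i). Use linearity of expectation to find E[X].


Write X = Σ_{i=1}^{103} X_i, where X_i = 1_{π(i) > i}.
For each fixed i, π(i) is uniform over {1, …, 103} (marginal of a uniform permutation), so P[π(i) > i] = (n − i)/n. Summing: Σ_{i=1}^{103} (n − i)/n = (0 + 1 + … + 102)/103 = 103(103 − 1)/(2·103) = (103 − 1)/2.
Hence E[X] = Σ_{i=1}^{103} (103 − i)/103 = 51 ≈ 51.000.

E[X] = 51 = 51.000.


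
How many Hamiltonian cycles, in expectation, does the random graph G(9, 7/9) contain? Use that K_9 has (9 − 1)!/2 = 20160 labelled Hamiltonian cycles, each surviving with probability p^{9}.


K_9 has (9 − 1)!/2 = 20160 labelled Hamiltonian cycles.
For each such Hamiltonian cycle H, let X_H = 1 if all 9 edges of H are present in G. Then P[X_H = 1] = p^{9} = (7/9)^{9} = 40353607/387420489.
By linearity: E[X] = Σ_H E[X_H] = 20160 · p^{9} = 20160 · 40353607/387420489 = 90392079680/43046721.
Numerically: E[X] ≈ 2099.86.

E[X] = 20160 · (7/9)^{9} = 90392079680/43046721 ≈ 2099.86.


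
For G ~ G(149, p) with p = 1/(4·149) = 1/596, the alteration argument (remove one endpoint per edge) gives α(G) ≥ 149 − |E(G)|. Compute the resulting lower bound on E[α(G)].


E[|E(G)|] = C(149, 2)·p = 11026 · (1/596) = 37/2.
E[α(G)] ≥ n − E[|E(G)|] = 149 − 37/2 = 261/2.
Numerically: ≈ 130.500000.
(This is only a lower bound; the true E[α(G)] may be larger.)

E[α(G)] ≥ 261/2 ≈ 130.500000.


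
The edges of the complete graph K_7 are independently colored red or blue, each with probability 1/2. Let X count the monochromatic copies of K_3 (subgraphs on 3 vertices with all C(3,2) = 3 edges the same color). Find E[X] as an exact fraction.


Let X = Σ_S X_S over the C(7, 3) = 35 subsets S of size 3, where X_S = 1 if the K_3 on S is monochromatic.
For a fixed S, the K_3 on S has C(3, 2) = 3 edges. P[all 3 edges red] = (1/2)^3, and likewise for blue, so P[monochromatic] = 2·(1/2)^3 = 2^{1 − 3} = 1/4.
Summing: E[X] = C(7, 3) · 2^{1 − 3} = 35 · 1/4 = 35/4.
Numerically: E[X] ≈ 8.750000.

E[X] = C(7,3)·2^(1−C(3,2)) = 35/4 ≈ 8.750000.


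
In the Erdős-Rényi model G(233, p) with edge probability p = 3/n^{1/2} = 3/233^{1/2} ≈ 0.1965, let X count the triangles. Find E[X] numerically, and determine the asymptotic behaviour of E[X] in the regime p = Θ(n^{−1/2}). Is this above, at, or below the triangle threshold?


Number of potential triangles: C(233, 3) = 2081156.
Each occurs with probability p³ ≈ (0.1965)³ ≈ 7.591540e-03.
By linearity: E[X] = C(233, 3)·p³ ≈ 2081156 · 7.591540e-03 ≈ 15799.1789.
Since α = 1/2 < 1, p = c/n^{1/2} ≫ 1/n is above the triangle threshold p ~ 1/n. Asymptotically E[X] ~ (c³/6)·n^{3(1−α)} = (3³/6)·n^{1.5} → ∞; triangles are abundant w.h.p.

E[X] ≈ 15799.1789; in regime p = Θ(1/n^{1/2}) E[X] diverges (above the triangle threshold p ~ 1/n).


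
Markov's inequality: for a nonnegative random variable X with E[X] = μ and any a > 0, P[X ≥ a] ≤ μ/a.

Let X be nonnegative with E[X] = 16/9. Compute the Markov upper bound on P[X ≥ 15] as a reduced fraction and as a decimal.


μ = E[X] = 16/9, a = 15.
Markov: P[X ≥ 15] ≤ μ/a = (16/9)/15 = 16/135.
Numerically: ≈ 0.119.
(Since a = 15 > μ = 1.778, the bound 16/135 is < 1 and informative.)

P[X ≥ 15] ≤ 16/135 ≈ 0.119.


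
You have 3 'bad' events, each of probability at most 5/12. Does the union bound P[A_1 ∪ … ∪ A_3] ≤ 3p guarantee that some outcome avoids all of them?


Union bound: P[∪_{i=1}^{3} A_i] ≤ Σ_i P[A_i] ≤ 3·p = 3·(5/12) = 5/4.
Numerically: 5/4 ≈ 1.250.
Is 5/4 < 1? NO.
Since the bound 5/4 is ≥ 1, the union bound is uninformative here; it does NOT by itself certify existence.

3·p = 5/4 ≈ 1.250; existence NOT certified by the union bound.


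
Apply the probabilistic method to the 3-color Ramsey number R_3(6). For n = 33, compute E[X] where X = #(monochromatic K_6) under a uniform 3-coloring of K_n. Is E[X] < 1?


E[X] = C(33, 6) · 3^{1 − 15} = 1107568 · 3^{−14} = 1107568/4782969.
As a reduced fraction: E[X] = 1107568/4782969 ≈ 0.23156.
Is E[X] < 1? YES.
Since E[X] < 1, there exists a 3-coloring of K_{33} with no monochromatic K_6; hence R_3(6) > 33.

E[X] = 1107568/4782969 ≈ 0.23156; E[X] < 1, so R_3(6) > 33.


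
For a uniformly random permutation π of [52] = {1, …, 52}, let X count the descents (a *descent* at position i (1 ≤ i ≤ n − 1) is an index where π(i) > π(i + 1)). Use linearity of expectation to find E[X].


Write X = Σ X_I over i = 1, …, 51, with X_I the indicator of one descent.
There are 51 indicators.
For each fixed i, the pair (π(i), π(i+1)) is a uniformly random ordered pair of distinct values from {1, …, 52}; by symmetry P[π(i) > π(i+1)] = 1/2.
By linearity: E[X] = 51 · (1/2) = (52 − 1) · (1/2) = 51/2 ≈ 25.50000.

E[X] = 51/2 = 25.50000.
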